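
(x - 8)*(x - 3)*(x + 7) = x^3 - 4*x^2 - 53*x + 168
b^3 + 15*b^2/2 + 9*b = b*(b + 3/2)*(b + 6)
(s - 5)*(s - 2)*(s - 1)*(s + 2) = s^4 - 6*s^3 + s^2 + 24*s - 20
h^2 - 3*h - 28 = (h - 7)*(h + 4)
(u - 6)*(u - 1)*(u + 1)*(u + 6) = u^4 - 37*u^2 + 36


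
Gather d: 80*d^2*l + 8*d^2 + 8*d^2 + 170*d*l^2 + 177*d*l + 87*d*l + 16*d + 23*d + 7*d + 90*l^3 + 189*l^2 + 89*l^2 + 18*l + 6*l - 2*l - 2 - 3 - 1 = d^2*(80*l + 16) + d*(170*l^2 + 264*l + 46) + 90*l^3 + 278*l^2 + 22*l - 6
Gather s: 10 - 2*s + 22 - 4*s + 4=36 - 6*s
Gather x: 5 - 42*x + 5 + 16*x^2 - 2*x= 16*x^2 - 44*x + 10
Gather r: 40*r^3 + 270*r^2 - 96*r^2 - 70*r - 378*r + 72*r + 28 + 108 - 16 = 40*r^3 + 174*r^2 - 376*r + 120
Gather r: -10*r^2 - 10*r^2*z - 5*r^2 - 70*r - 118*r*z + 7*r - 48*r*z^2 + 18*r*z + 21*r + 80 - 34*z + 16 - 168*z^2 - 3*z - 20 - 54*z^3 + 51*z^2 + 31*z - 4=r^2*(-10*z - 15) + r*(-48*z^2 - 100*z - 42) - 54*z^3 - 117*z^2 - 6*z + 72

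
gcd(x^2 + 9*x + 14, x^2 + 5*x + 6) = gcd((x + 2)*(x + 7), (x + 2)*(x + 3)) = x + 2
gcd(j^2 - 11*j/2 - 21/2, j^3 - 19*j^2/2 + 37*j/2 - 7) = j - 7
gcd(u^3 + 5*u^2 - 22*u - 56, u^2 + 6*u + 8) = u + 2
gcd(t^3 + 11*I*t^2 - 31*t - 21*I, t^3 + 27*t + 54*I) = t + 3*I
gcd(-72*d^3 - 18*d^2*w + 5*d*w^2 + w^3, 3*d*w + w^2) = 3*d + w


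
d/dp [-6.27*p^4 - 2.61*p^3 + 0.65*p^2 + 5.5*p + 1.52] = -25.08*p^3 - 7.83*p^2 + 1.3*p + 5.5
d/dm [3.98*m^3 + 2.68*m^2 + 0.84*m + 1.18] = 11.94*m^2 + 5.36*m + 0.84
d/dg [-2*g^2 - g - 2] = -4*g - 1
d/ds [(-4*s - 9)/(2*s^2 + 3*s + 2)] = (8*s^2 + 36*s + 19)/(4*s^4 + 12*s^3 + 17*s^2 + 12*s + 4)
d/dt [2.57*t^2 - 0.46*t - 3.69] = 5.14*t - 0.46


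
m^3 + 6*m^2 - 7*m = m*(m - 1)*(m + 7)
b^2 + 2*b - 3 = (b - 1)*(b + 3)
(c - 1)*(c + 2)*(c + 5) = c^3 + 6*c^2 + 3*c - 10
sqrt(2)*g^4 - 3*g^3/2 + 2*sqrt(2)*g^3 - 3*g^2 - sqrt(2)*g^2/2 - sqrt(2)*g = g*(g + 2)*(g - sqrt(2))*(sqrt(2)*g + 1/2)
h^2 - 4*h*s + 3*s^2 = (h - 3*s)*(h - s)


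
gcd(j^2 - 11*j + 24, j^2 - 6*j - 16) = j - 8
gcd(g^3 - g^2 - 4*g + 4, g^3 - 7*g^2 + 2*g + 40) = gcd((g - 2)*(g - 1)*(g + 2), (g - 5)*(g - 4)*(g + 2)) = g + 2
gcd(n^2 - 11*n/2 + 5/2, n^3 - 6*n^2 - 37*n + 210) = n - 5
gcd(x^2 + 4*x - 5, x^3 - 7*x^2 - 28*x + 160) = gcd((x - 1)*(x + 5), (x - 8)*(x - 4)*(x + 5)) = x + 5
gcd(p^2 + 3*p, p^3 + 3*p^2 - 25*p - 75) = p + 3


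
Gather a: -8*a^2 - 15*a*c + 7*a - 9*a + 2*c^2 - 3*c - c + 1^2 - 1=-8*a^2 + a*(-15*c - 2) + 2*c^2 - 4*c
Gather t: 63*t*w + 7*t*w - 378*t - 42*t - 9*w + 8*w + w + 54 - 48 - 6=t*(70*w - 420)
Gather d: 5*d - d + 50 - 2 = 4*d + 48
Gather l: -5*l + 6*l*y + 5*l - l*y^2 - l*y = l*(-y^2 + 5*y)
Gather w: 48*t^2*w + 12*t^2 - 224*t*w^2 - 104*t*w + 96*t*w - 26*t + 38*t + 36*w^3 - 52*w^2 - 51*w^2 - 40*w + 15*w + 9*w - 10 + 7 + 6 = 12*t^2 + 12*t + 36*w^3 + w^2*(-224*t - 103) + w*(48*t^2 - 8*t - 16) + 3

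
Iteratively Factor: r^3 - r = (r + 1)*(r^2 - r) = r*(r + 1)*(r - 1)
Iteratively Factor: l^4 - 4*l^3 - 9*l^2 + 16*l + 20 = (l - 2)*(l^3 - 2*l^2 - 13*l - 10) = (l - 2)*(l + 1)*(l^2 - 3*l - 10) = (l - 5)*(l - 2)*(l + 1)*(l + 2)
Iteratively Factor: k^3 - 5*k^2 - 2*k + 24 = (k + 2)*(k^2 - 7*k + 12) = (k - 4)*(k + 2)*(k - 3)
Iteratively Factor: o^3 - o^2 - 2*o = (o)*(o^2 - o - 2) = o*(o - 2)*(o + 1)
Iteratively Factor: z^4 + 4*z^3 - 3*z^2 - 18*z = (z)*(z^3 + 4*z^2 - 3*z - 18) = z*(z + 3)*(z^2 + z - 6) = z*(z + 3)^2*(z - 2)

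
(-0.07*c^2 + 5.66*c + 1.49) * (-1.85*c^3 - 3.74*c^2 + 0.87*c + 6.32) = 0.1295*c^5 - 10.2092*c^4 - 23.9858*c^3 - 1.0908*c^2 + 37.0675*c + 9.4168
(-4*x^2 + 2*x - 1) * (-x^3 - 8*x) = 4*x^5 - 2*x^4 + 33*x^3 - 16*x^2 + 8*x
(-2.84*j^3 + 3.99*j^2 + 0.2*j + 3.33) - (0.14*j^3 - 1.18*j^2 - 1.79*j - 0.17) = -2.98*j^3 + 5.17*j^2 + 1.99*j + 3.5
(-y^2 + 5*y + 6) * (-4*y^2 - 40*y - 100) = 4*y^4 + 20*y^3 - 124*y^2 - 740*y - 600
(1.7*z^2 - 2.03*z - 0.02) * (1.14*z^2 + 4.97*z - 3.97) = 1.938*z^4 + 6.1348*z^3 - 16.8609*z^2 + 7.9597*z + 0.0794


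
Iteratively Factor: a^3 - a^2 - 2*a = (a)*(a^2 - a - 2) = a*(a - 2)*(a + 1)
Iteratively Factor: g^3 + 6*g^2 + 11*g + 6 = (g + 1)*(g^2 + 5*g + 6) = (g + 1)*(g + 2)*(g + 3)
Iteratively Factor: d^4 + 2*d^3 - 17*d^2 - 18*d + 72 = (d - 3)*(d^3 + 5*d^2 - 2*d - 24) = (d - 3)*(d + 4)*(d^2 + d - 6) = (d - 3)*(d + 3)*(d + 4)*(d - 2)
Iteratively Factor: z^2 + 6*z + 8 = (z + 4)*(z + 2)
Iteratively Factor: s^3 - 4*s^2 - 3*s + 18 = (s - 3)*(s^2 - s - 6) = (s - 3)^2*(s + 2)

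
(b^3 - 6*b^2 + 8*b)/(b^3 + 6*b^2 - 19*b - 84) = b*(b - 2)/(b^2 + 10*b + 21)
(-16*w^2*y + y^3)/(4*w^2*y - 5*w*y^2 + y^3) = (4*w + y)/(-w + y)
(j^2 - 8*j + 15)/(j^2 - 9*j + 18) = (j - 5)/(j - 6)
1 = 1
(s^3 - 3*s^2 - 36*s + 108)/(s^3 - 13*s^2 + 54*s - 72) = (s + 6)/(s - 4)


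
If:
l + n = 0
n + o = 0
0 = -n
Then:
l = 0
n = 0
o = 0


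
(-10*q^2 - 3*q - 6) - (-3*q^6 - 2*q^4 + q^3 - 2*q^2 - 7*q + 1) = 3*q^6 + 2*q^4 - q^3 - 8*q^2 + 4*q - 7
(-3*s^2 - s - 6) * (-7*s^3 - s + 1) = 21*s^5 + 7*s^4 + 45*s^3 - 2*s^2 + 5*s - 6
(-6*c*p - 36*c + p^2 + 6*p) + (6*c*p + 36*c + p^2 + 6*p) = 2*p^2 + 12*p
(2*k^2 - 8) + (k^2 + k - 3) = 3*k^2 + k - 11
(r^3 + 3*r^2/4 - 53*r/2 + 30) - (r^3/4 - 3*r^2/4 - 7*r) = 3*r^3/4 + 3*r^2/2 - 39*r/2 + 30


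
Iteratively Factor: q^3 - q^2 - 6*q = (q)*(q^2 - q - 6) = q*(q + 2)*(q - 3)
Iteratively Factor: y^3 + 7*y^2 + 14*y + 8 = (y + 2)*(y^2 + 5*y + 4) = (y + 2)*(y + 4)*(y + 1)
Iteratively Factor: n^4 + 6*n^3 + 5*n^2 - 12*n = (n)*(n^3 + 6*n^2 + 5*n - 12) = n*(n - 1)*(n^2 + 7*n + 12) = n*(n - 1)*(n + 4)*(n + 3)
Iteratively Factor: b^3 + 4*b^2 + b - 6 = (b - 1)*(b^2 + 5*b + 6) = (b - 1)*(b + 3)*(b + 2)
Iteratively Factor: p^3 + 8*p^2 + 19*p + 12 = (p + 1)*(p^2 + 7*p + 12) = (p + 1)*(p + 3)*(p + 4)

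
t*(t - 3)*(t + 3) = t^3 - 9*t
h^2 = h^2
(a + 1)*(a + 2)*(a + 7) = a^3 + 10*a^2 + 23*a + 14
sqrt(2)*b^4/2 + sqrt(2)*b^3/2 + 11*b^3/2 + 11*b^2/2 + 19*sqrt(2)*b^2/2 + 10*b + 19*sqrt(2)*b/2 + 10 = (b + 1)*(b + 2*sqrt(2))*(b + 5*sqrt(2)/2)*(sqrt(2)*b/2 + 1)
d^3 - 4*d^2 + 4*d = d*(d - 2)^2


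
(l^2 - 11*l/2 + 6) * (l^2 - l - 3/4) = l^4 - 13*l^3/2 + 43*l^2/4 - 15*l/8 - 9/2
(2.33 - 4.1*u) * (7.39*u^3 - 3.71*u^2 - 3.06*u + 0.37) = -30.299*u^4 + 32.4297*u^3 + 3.9017*u^2 - 8.6468*u + 0.8621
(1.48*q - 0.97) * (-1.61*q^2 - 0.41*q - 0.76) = -2.3828*q^3 + 0.9549*q^2 - 0.7271*q + 0.7372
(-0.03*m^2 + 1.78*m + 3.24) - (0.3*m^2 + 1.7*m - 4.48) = -0.33*m^2 + 0.0800000000000001*m + 7.72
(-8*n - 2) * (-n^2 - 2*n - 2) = 8*n^3 + 18*n^2 + 20*n + 4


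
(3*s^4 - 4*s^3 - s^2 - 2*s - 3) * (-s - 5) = -3*s^5 - 11*s^4 + 21*s^3 + 7*s^2 + 13*s + 15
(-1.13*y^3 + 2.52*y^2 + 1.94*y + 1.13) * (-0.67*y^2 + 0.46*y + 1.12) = 0.7571*y^5 - 2.2082*y^4 - 1.4062*y^3 + 2.9577*y^2 + 2.6926*y + 1.2656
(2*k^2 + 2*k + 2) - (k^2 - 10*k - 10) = k^2 + 12*k + 12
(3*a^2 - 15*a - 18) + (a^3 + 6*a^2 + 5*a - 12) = a^3 + 9*a^2 - 10*a - 30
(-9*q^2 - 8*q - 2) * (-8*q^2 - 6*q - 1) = 72*q^4 + 118*q^3 + 73*q^2 + 20*q + 2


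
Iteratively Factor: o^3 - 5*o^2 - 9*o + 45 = (o + 3)*(o^2 - 8*o + 15) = (o - 3)*(o + 3)*(o - 5)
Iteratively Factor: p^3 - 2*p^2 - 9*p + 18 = (p - 3)*(p^2 + p - 6) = (p - 3)*(p + 3)*(p - 2)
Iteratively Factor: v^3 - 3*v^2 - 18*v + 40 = (v + 4)*(v^2 - 7*v + 10) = (v - 2)*(v + 4)*(v - 5)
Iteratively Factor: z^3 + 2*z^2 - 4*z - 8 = (z + 2)*(z^2 - 4) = (z + 2)^2*(z - 2)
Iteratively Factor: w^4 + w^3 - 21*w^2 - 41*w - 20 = (w + 4)*(w^3 - 3*w^2 - 9*w - 5) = (w + 1)*(w + 4)*(w^2 - 4*w - 5) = (w - 5)*(w + 1)*(w + 4)*(w + 1)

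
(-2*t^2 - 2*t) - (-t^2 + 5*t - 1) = -t^2 - 7*t + 1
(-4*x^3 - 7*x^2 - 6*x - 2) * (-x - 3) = 4*x^4 + 19*x^3 + 27*x^2 + 20*x + 6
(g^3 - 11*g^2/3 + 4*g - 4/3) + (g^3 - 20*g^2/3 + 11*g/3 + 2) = 2*g^3 - 31*g^2/3 + 23*g/3 + 2/3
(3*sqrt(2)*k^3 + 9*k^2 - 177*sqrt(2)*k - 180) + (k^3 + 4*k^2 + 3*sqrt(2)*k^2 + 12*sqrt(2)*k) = k^3 + 3*sqrt(2)*k^3 + 3*sqrt(2)*k^2 + 13*k^2 - 165*sqrt(2)*k - 180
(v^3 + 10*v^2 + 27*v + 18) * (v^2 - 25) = v^5 + 10*v^4 + 2*v^3 - 232*v^2 - 675*v - 450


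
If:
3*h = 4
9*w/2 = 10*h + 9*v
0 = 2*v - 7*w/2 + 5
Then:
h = 4/3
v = -29/27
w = 22/27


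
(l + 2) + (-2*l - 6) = -l - 4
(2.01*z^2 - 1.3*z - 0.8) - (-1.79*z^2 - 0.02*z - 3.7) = 3.8*z^2 - 1.28*z + 2.9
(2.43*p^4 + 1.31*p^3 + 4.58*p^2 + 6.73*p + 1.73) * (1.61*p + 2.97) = 3.9123*p^5 + 9.3262*p^4 + 11.2645*p^3 + 24.4379*p^2 + 22.7734*p + 5.1381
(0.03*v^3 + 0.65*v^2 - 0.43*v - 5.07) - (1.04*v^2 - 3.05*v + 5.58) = 0.03*v^3 - 0.39*v^2 + 2.62*v - 10.65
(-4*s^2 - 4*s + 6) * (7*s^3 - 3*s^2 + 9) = -28*s^5 - 16*s^4 + 54*s^3 - 54*s^2 - 36*s + 54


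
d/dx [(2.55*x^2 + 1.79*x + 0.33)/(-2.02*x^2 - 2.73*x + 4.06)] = (-3.3457*x^2 + 22.0392*x + 8.1683)/(4.0804*x^4 + 11.0292*x^3 - 8.9495*x^2 - 22.1676*x + 16.4836)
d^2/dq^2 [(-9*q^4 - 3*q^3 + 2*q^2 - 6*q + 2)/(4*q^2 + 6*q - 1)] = 2*(-144*q^6 - 648*q^5 - 864*q^4 + 168*q^3 + 120*q^2 + 63*q + 46)/(64*q^6 + 288*q^5 + 384*q^4 + 72*q^3 - 96*q^2 + 18*q - 1)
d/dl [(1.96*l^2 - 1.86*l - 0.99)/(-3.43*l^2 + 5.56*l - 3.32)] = (4.5178*l^2 - 19.8058*l + 11.6796)/(11.7649*l^4 - 38.1416*l^3 + 53.6888*l^2 - 36.9184*l + 11.0224)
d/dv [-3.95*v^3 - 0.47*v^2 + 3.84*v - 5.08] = -11.85*v^2 - 0.94*v + 3.84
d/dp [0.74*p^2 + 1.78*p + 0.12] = 1.48*p + 1.78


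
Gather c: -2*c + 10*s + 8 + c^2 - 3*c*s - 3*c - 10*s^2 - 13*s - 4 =c^2 + c*(-3*s - 5) - 10*s^2 - 3*s + 4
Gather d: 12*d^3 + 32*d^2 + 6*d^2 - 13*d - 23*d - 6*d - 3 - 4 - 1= 12*d^3 + 38*d^2 - 42*d - 8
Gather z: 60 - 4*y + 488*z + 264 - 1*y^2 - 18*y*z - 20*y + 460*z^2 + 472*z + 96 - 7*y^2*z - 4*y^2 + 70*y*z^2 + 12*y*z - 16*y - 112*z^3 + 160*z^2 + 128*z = -5*y^2 - 40*y - 112*z^3 + z^2*(70*y + 620) + z*(-7*y^2 - 6*y + 1088) + 420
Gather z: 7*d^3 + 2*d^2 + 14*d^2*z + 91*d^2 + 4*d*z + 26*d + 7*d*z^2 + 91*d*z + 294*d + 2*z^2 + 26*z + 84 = 7*d^3 + 93*d^2 + 320*d + z^2*(7*d + 2) + z*(14*d^2 + 95*d + 26) + 84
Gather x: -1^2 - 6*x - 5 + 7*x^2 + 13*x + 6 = 7*x^2 + 7*x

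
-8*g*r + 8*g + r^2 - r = (-8*g + r)*(r - 1)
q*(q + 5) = q^2 + 5*q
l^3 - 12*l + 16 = (l - 2)^2*(l + 4)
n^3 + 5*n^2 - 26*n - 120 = (n - 5)*(n + 4)*(n + 6)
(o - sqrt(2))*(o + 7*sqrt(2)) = o^2 + 6*sqrt(2)*o - 14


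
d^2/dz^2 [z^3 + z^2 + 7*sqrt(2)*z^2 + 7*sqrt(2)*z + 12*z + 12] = 6*z + 2 + 14*sqrt(2)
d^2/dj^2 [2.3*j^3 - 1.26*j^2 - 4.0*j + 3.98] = 13.8*j - 2.52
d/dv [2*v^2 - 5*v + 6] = 4*v - 5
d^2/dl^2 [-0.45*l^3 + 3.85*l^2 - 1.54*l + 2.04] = 7.7 - 2.7*l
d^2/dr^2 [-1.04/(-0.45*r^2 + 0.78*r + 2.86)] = (0.4212*r^2 - 0.73008*r - 1.04*(0.9*r - 0.78)*(1.8*r - 1.56) - 2.67696)/(-0.45*r^2 + 0.78*r + 2.86)^3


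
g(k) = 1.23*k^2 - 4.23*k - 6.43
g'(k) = 2.46*k - 4.23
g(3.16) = -7.51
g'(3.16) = 3.54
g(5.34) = 6.06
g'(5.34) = 8.91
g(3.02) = -7.99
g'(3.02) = 3.20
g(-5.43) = 52.81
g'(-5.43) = -17.59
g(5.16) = 4.49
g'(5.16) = 8.46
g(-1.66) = 3.98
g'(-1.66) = -8.31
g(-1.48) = 2.52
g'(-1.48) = -7.87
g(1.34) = -9.89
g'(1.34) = -0.93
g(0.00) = -6.43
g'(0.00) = -4.23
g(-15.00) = 333.77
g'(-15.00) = -41.13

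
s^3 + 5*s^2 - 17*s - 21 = (s - 3)*(s + 1)*(s + 7)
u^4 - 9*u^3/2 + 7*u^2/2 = u^2*(u - 7/2)*(u - 1)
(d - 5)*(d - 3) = d^2 - 8*d + 15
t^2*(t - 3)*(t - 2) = t^4 - 5*t^3 + 6*t^2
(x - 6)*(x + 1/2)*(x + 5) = x^3 - x^2/2 - 61*x/2 - 15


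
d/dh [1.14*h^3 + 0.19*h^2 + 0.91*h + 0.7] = 3.42*h^2 + 0.38*h + 0.91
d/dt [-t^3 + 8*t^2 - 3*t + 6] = -3*t^2 + 16*t - 3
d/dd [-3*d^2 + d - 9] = 1 - 6*d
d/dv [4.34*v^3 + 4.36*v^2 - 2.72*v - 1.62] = 13.02*v^2 + 8.72*v - 2.72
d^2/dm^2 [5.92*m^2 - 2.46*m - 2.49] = 11.8400000000000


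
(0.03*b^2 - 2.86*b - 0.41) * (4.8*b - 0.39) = 0.144*b^3 - 13.7397*b^2 - 0.8526*b + 0.1599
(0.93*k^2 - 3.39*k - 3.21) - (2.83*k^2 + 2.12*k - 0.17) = -1.9*k^2 - 5.51*k - 3.04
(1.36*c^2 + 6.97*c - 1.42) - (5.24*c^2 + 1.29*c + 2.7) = -3.88*c^2 + 5.68*c - 4.12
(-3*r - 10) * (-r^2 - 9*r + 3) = 3*r^3 + 37*r^2 + 81*r - 30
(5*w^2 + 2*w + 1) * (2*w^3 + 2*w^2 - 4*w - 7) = 10*w^5 + 14*w^4 - 14*w^3 - 41*w^2 - 18*w - 7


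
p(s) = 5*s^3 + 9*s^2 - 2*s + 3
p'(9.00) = 1375.00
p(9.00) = 4359.00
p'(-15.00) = 3103.00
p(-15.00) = -14817.00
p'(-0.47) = -7.15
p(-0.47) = 5.41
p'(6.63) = 776.69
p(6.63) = 1842.52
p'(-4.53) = 224.27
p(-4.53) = -268.05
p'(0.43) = 8.51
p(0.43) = 4.20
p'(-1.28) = -0.46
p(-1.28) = 9.82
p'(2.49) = 135.82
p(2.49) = 131.01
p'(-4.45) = 214.94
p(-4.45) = -250.48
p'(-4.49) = 219.58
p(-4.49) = -259.17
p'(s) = 15*s^2 + 18*s - 2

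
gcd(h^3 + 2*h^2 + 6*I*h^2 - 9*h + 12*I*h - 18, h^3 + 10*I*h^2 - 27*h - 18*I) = h + 3*I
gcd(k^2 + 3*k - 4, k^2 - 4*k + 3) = k - 1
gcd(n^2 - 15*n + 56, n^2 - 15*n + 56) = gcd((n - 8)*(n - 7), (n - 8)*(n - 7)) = n^2 - 15*n + 56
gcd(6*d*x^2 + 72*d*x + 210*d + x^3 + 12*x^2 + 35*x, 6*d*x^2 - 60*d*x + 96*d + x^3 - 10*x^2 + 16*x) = 6*d + x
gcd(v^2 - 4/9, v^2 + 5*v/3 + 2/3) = v + 2/3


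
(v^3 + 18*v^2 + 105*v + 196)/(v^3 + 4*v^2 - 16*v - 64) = (v^2 + 14*v + 49)/(v^2 - 16)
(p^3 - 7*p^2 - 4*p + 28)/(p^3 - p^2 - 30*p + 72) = (p^3 - 7*p^2 - 4*p + 28)/(p^3 - p^2 - 30*p + 72)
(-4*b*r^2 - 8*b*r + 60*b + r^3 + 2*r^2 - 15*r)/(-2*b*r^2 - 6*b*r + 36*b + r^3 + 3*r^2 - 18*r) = (-4*b*r - 20*b + r^2 + 5*r)/(-2*b*r - 12*b + r^2 + 6*r)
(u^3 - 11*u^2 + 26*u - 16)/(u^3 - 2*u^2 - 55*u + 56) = (u - 2)/(u + 7)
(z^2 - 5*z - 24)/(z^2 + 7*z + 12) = (z - 8)/(z + 4)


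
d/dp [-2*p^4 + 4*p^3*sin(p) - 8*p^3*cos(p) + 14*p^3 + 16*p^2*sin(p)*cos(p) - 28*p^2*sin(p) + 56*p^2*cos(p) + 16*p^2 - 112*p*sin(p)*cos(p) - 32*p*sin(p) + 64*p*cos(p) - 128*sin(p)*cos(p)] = 8*p^3*sin(p) + 4*p^3*cos(p) - 8*p^3 - 44*p^2*sin(p) - 52*p^2*cos(p) + 16*p^2*cos(2*p) + 42*p^2 - 120*p*sin(p) + 16*p*sin(2*p) + 80*p*cos(p) - 112*p*cos(2*p) + 32*p - 32*sin(p) - 56*sin(2*p) + 64*cos(p) - 128*cos(2*p)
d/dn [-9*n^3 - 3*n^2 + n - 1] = -27*n^2 - 6*n + 1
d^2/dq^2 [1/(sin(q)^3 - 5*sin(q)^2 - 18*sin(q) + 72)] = (-9*sin(q)^6 + 55*sin(q)^5 - 52*sin(q)^4 + 298*sin(q)^3 - 1722*sin(q)^2 - 1188*sin(q) + 1368)/(sin(q)^3 - 5*sin(q)^2 - 18*sin(q) + 72)^3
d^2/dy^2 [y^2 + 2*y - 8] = 2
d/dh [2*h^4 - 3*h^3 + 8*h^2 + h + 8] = 8*h^3 - 9*h^2 + 16*h + 1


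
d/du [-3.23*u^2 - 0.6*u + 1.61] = -6.46*u - 0.6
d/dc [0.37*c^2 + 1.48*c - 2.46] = 0.74*c + 1.48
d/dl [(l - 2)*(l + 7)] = 2*l + 5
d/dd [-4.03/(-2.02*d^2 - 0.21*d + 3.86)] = (-16.2812*d - 0.8463)/(2.02*d^2 + 0.21*d - 3.86)^2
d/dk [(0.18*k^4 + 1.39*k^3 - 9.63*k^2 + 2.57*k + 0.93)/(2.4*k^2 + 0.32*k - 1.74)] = (0.864*k^5 + 3.5088*k^4 - 0.363199999999999*k^3 - 16.5054*k^2 + 29.0484*k - 4.7694)/(5.76*k^4 + 1.536*k^3 - 8.2496*k^2 - 1.1136*k + 3.0276)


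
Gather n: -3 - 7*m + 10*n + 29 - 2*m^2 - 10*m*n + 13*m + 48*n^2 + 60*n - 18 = -2*m^2 + 6*m + 48*n^2 + n*(70 - 10*m) + 8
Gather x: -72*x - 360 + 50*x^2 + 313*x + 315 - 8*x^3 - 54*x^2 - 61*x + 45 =-8*x^3 - 4*x^2 + 180*x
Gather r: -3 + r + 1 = r - 2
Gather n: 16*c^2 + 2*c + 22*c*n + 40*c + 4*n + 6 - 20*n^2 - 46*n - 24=16*c^2 + 42*c - 20*n^2 + n*(22*c - 42) - 18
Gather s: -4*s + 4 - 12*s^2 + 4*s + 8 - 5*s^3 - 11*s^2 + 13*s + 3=-5*s^3 - 23*s^2 + 13*s + 15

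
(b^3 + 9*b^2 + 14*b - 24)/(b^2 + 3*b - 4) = b + 6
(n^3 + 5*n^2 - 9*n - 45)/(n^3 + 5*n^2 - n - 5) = (n^2 - 9)/(n^2 - 1)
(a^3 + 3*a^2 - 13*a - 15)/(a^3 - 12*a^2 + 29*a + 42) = (a^2 + 2*a - 15)/(a^2 - 13*a + 42)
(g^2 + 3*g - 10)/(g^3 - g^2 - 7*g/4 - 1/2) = 4*(g + 5)/(4*g^2 + 4*g + 1)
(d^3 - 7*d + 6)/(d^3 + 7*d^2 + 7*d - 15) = (d - 2)/(d + 5)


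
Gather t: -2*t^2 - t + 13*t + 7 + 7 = -2*t^2 + 12*t + 14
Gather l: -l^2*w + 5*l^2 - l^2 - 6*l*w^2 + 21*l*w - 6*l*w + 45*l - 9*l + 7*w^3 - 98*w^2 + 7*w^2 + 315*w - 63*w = l^2*(4 - w) + l*(-6*w^2 + 15*w + 36) + 7*w^3 - 91*w^2 + 252*w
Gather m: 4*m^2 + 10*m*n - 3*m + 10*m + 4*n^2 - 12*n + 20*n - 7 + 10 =4*m^2 + m*(10*n + 7) + 4*n^2 + 8*n + 3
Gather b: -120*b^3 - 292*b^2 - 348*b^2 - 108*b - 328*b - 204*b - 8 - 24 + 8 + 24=-120*b^3 - 640*b^2 - 640*b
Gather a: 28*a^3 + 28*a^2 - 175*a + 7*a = 28*a^3 + 28*a^2 - 168*a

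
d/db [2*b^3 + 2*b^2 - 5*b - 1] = 6*b^2 + 4*b - 5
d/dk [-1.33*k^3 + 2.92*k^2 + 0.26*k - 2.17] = -3.99*k^2 + 5.84*k + 0.26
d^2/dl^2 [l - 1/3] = 0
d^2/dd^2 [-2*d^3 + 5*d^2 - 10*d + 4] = 10 - 12*d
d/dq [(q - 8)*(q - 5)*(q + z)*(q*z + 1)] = z*(q - 8)*(q - 5)*(q + z) + (q - 8)*(q - 5)*(q*z + 1) + (q - 8)*(q + z)*(q*z + 1) + (q - 5)*(q + z)*(q*z + 1)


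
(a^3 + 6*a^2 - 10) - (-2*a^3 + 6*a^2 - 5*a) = 3*a^3 + 5*a - 10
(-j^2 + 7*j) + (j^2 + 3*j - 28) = 10*j - 28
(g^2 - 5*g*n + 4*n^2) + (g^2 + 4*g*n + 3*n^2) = 2*g^2 - g*n + 7*n^2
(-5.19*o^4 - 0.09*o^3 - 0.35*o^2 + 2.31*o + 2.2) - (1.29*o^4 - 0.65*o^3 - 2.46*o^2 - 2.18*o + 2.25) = -6.48*o^4 + 0.56*o^3 + 2.11*o^2 + 4.49*o - 0.0499999999999998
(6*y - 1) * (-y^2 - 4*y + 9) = -6*y^3 - 23*y^2 + 58*y - 9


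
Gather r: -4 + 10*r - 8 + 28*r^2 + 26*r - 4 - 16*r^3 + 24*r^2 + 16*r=-16*r^3 + 52*r^2 + 52*r - 16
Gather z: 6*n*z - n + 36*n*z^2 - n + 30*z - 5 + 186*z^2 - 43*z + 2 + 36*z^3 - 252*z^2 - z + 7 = -2*n + 36*z^3 + z^2*(36*n - 66) + z*(6*n - 14) + 4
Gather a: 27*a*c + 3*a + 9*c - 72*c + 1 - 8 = a*(27*c + 3) - 63*c - 7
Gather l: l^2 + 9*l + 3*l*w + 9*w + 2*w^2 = l^2 + l*(3*w + 9) + 2*w^2 + 9*w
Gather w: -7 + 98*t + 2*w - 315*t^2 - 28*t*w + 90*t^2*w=-315*t^2 + 98*t + w*(90*t^2 - 28*t + 2) - 7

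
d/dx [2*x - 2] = 2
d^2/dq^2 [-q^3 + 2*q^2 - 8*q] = 4 - 6*q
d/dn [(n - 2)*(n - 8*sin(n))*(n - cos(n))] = (2 - n)*(n - cos(n))*(8*cos(n) - 1) + (n - 2)*(n - 8*sin(n))*(sin(n) + 1) + (n - 8*sin(n))*(n - cos(n))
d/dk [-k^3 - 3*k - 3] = -3*k^2 - 3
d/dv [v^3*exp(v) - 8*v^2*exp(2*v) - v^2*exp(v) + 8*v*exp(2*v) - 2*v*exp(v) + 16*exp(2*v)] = (v^3 - 16*v^2*exp(v) + 2*v^2 - 4*v + 40*exp(v) - 2)*exp(v)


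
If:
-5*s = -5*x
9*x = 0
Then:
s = 0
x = 0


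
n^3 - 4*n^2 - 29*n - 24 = (n - 8)*(n + 1)*(n + 3)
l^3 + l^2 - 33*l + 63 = (l - 3)^2*(l + 7)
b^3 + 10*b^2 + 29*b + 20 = (b + 1)*(b + 4)*(b + 5)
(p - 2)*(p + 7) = p^2 + 5*p - 14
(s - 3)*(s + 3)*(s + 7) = s^3 + 7*s^2 - 9*s - 63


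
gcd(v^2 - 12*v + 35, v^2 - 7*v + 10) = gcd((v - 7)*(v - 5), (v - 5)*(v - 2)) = v - 5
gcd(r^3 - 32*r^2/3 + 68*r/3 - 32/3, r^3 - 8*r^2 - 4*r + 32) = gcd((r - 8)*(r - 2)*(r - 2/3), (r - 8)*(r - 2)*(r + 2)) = r^2 - 10*r + 16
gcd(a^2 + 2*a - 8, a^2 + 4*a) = a + 4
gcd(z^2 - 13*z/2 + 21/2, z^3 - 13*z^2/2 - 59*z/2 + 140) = z - 7/2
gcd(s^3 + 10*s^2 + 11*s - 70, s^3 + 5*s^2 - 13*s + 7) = s + 7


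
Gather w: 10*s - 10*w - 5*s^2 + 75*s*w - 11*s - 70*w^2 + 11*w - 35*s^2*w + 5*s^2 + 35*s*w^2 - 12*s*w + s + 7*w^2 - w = w^2*(35*s - 63) + w*(-35*s^2 + 63*s)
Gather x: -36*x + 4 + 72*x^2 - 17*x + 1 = 72*x^2 - 53*x + 5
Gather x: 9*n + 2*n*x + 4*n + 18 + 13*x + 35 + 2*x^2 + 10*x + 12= 13*n + 2*x^2 + x*(2*n + 23) + 65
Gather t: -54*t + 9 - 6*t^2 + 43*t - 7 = -6*t^2 - 11*t + 2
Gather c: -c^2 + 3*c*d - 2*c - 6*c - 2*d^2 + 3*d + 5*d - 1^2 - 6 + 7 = -c^2 + c*(3*d - 8) - 2*d^2 + 8*d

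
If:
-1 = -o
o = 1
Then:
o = 1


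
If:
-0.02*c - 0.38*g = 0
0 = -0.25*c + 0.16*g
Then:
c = 0.00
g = 0.00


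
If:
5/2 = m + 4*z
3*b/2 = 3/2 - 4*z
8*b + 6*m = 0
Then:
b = -6/17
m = 8/17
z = 69/136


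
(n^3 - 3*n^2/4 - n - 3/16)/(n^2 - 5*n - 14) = (-n^3 + 3*n^2/4 + n + 3/16)/(-n^2 + 5*n + 14)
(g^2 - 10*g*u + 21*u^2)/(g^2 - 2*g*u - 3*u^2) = (g - 7*u)/(g + u)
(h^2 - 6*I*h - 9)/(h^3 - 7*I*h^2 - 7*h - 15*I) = (h - 3*I)/(h^2 - 4*I*h + 5)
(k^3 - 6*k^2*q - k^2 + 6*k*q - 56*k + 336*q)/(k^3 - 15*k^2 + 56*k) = (k^2 - 6*k*q + 7*k - 42*q)/(k*(k - 7))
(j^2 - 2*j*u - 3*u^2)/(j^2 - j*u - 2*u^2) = (-j + 3*u)/(-j + 2*u)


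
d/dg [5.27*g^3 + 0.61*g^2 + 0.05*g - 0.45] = 15.81*g^2 + 1.22*g + 0.05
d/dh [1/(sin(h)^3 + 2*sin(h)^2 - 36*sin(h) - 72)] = (-3*sin(h)^2 - 4*sin(h) + 36)*cos(h)/(sin(h)^3 + 2*sin(h)^2 - 36*sin(h) - 72)^2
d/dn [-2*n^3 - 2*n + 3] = -6*n^2 - 2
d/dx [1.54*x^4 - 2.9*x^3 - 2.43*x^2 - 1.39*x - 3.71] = 6.16*x^3 - 8.7*x^2 - 4.86*x - 1.39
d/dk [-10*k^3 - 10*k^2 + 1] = 10*k*(-3*k - 2)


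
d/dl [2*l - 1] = 2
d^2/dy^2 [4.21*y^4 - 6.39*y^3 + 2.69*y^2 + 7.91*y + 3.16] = 50.52*y^2 - 38.34*y + 5.38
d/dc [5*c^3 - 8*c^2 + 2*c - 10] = 15*c^2 - 16*c + 2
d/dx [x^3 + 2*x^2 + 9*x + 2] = 3*x^2 + 4*x + 9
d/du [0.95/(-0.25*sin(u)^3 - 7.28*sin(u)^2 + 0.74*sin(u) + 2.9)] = (0.7125*sin(u)^2 + 13.832*sin(u) - 0.703)*cos(u)/(0.25*sin(u)^3 + 7.28*sin(u)^2 - 0.74*sin(u) - 2.9)^2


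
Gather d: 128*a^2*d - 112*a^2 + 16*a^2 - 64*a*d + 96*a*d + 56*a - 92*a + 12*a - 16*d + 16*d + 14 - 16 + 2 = -96*a^2 - 24*a + d*(128*a^2 + 32*a)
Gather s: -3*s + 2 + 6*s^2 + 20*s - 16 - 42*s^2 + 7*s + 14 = -36*s^2 + 24*s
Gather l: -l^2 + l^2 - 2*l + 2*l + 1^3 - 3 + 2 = 0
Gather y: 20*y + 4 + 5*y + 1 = 25*y + 5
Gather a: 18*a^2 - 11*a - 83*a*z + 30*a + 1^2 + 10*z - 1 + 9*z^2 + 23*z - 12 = 18*a^2 + a*(19 - 83*z) + 9*z^2 + 33*z - 12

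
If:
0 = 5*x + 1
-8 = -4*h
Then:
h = 2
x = -1/5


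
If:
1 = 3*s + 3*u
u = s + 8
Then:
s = -23/6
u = 25/6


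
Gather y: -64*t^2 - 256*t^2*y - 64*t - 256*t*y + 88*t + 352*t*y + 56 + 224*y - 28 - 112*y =-64*t^2 + 24*t + y*(-256*t^2 + 96*t + 112) + 28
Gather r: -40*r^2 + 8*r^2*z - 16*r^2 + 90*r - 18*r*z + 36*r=r^2*(8*z - 56) + r*(126 - 18*z)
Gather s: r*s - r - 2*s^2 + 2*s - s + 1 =-r - 2*s^2 + s*(r + 1) + 1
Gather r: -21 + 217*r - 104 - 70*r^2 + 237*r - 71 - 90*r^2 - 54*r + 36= -160*r^2 + 400*r - 160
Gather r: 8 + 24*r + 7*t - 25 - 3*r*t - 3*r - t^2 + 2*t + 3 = r*(21 - 3*t) - t^2 + 9*t - 14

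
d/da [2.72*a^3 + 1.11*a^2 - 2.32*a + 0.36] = 8.16*a^2 + 2.22*a - 2.32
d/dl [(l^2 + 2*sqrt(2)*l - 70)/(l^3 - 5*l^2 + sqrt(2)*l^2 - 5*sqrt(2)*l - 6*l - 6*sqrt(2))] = (-2*(l + sqrt(2))*(-l^3 - sqrt(2)*l^2 + 5*l^2 + 6*l + 5*sqrt(2)*l + 6*sqrt(2)) + (l^2 + 2*sqrt(2)*l - 70)*(-3*l^2 - 2*sqrt(2)*l + 10*l + 6 + 5*sqrt(2)))/(-l^3 - sqrt(2)*l^2 + 5*l^2 + 6*l + 5*sqrt(2)*l + 6*sqrt(2))^2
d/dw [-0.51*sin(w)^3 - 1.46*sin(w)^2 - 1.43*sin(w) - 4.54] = (-2.92*sin(w) + 0.765*cos(2*w) - 2.195)*cos(w)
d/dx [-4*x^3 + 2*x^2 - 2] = 4*x*(1 - 3*x)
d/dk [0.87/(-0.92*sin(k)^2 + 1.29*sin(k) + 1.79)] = (1.6008*sin(k) - 1.1223)*cos(k)/(-0.92*sin(k)^2 + 1.29*sin(k) + 1.79)^2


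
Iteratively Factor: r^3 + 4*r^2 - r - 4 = (r + 1)*(r^2 + 3*r - 4) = (r + 1)*(r + 4)*(r - 1)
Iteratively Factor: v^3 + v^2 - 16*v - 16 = (v + 1)*(v^2 - 16) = (v + 1)*(v + 4)*(v - 4)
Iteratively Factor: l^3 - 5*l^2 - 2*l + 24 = (l - 4)*(l^2 - l - 6) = (l - 4)*(l + 2)*(l - 3)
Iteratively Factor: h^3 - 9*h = (h + 3)*(h^2 - 3*h) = (h - 3)*(h + 3)*(h)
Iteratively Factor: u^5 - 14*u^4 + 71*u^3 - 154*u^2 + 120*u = (u - 4)*(u^4 - 10*u^3 + 31*u^2 - 30*u) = (u - 5)*(u - 4)*(u^3 - 5*u^2 + 6*u) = u*(u - 5)*(u - 4)*(u^2 - 5*u + 6) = u*(u - 5)*(u - 4)*(u - 3)*(u - 2)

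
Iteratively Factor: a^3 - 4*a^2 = (a)*(a^2 - 4*a) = a^2*(a - 4)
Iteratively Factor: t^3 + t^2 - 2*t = (t - 1)*(t^2 + 2*t) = t*(t - 1)*(t + 2)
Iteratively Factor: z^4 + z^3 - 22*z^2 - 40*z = (z + 4)*(z^3 - 3*z^2 - 10*z) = (z - 5)*(z + 4)*(z^2 + 2*z) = (z - 5)*(z + 2)*(z + 4)*(z)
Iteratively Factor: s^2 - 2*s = (s - 2)*(s)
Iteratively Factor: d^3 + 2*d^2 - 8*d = (d + 4)*(d^2 - 2*d) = (d - 2)*(d + 4)*(d)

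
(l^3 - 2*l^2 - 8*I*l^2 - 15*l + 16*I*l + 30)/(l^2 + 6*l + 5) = (l^3 + l^2*(-2 - 8*I) + l*(-15 + 16*I) + 30)/(l^2 + 6*l + 5)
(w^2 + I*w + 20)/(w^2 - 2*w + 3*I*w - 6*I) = (w^2 + I*w + 20)/(w^2 + w*(-2 + 3*I) - 6*I)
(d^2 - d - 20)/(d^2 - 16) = (d - 5)/(d - 4)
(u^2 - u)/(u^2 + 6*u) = (u - 1)/(u + 6)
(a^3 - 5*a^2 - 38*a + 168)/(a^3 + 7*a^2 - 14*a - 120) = (a - 7)/(a + 5)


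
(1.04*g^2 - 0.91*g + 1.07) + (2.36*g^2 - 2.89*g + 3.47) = 3.4*g^2 - 3.8*g + 4.54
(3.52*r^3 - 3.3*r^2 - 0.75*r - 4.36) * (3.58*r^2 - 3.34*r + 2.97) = 12.6016*r^5 - 23.5708*r^4 + 18.7914*r^3 - 22.9048*r^2 + 12.3349*r - 12.9492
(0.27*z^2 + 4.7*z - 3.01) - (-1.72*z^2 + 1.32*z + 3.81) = 1.99*z^2 + 3.38*z - 6.82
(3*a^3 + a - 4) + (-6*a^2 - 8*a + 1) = 3*a^3 - 6*a^2 - 7*a - 3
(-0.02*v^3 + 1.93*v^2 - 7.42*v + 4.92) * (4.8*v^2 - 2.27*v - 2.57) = -0.096*v^5 + 9.3094*v^4 - 39.9457*v^3 + 35.4993*v^2 + 7.901*v - 12.6444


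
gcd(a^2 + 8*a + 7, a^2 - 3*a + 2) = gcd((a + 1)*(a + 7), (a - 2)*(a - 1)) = 1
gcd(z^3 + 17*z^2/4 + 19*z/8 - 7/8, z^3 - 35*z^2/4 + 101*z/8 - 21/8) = z - 1/4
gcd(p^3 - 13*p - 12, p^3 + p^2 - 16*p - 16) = p^2 - 3*p - 4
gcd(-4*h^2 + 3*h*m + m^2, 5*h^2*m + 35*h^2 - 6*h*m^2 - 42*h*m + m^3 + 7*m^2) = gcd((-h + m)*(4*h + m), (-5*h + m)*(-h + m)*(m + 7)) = h - m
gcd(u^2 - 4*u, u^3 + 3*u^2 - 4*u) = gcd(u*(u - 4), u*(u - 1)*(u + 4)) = u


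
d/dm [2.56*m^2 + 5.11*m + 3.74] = 5.12*m + 5.11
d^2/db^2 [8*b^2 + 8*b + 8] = 16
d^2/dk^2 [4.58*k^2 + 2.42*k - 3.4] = 9.16000000000000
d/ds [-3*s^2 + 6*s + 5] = 6 - 6*s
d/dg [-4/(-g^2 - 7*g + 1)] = 4*(-2*g - 7)/(g^2 + 7*g - 1)^2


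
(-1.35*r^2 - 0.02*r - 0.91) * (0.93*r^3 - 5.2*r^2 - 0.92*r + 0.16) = -1.2555*r^5 + 7.0014*r^4 + 0.4997*r^3 + 4.5344*r^2 + 0.834*r - 0.1456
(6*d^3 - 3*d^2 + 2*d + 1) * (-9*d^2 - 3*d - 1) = -54*d^5 + 9*d^4 - 15*d^3 - 12*d^2 - 5*d - 1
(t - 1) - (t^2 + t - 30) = 29 - t^2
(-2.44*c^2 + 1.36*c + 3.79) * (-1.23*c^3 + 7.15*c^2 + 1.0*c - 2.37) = 3.0012*c^5 - 19.1188*c^4 + 2.6223*c^3 + 34.2413*c^2 + 0.5668*c - 8.9823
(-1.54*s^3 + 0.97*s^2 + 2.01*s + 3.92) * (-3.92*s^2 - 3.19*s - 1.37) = 6.0368*s^5 + 1.1102*s^4 - 8.8637*s^3 - 23.1072*s^2 - 15.2585*s - 5.3704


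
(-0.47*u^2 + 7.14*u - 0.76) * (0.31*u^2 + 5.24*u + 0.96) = -0.1457*u^4 - 0.2494*u^3 + 36.7268*u^2 + 2.872*u - 0.7296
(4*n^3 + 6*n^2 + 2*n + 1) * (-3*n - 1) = -12*n^4 - 22*n^3 - 12*n^2 - 5*n - 1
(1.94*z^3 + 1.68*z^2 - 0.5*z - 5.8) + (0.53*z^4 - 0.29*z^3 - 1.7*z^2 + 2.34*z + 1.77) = 0.53*z^4 + 1.65*z^3 - 0.02*z^2 + 1.84*z - 4.03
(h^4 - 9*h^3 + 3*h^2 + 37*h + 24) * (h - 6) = h^5 - 15*h^4 + 57*h^3 + 19*h^2 - 198*h - 144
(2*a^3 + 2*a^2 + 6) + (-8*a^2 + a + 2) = 2*a^3 - 6*a^2 + a + 8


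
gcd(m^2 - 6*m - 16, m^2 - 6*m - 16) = m^2 - 6*m - 16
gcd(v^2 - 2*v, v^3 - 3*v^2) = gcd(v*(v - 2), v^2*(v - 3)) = v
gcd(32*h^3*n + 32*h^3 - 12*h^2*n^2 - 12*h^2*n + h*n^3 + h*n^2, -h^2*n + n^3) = 1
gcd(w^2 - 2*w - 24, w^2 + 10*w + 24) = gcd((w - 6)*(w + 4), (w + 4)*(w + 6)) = w + 4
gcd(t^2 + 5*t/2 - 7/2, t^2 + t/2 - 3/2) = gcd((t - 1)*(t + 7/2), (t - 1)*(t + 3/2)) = t - 1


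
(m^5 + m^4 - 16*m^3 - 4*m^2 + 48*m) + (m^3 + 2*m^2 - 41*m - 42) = m^5 + m^4 - 15*m^3 - 2*m^2 + 7*m - 42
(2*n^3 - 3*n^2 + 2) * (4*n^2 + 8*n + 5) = 8*n^5 + 4*n^4 - 14*n^3 - 7*n^2 + 16*n + 10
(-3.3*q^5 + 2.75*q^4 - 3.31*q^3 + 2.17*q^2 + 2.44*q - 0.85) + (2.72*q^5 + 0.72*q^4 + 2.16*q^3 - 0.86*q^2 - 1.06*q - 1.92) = -0.58*q^5 + 3.47*q^4 - 1.15*q^3 + 1.31*q^2 + 1.38*q - 2.77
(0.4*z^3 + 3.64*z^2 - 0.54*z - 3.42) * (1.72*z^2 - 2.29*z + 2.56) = 0.688*z^5 + 5.3448*z^4 - 8.2404*z^3 + 4.6726*z^2 + 6.4494*z - 8.7552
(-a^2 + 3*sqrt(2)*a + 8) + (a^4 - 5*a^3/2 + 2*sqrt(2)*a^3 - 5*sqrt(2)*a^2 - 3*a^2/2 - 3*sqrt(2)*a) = a^4 - 5*a^3/2 + 2*sqrt(2)*a^3 - 5*sqrt(2)*a^2 - 5*a^2/2 + 8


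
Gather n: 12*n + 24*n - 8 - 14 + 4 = 36*n - 18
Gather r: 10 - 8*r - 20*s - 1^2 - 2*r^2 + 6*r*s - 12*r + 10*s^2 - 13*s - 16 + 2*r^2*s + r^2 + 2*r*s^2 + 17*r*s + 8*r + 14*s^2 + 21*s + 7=r^2*(2*s - 1) + r*(2*s^2 + 23*s - 12) + 24*s^2 - 12*s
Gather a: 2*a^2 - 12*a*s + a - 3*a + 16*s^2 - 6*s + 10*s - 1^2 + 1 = 2*a^2 + a*(-12*s - 2) + 16*s^2 + 4*s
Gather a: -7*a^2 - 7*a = -7*a^2 - 7*a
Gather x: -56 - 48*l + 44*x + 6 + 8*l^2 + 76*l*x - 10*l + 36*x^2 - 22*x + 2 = 8*l^2 - 58*l + 36*x^2 + x*(76*l + 22) - 48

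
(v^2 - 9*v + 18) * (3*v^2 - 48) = 3*v^4 - 27*v^3 + 6*v^2 + 432*v - 864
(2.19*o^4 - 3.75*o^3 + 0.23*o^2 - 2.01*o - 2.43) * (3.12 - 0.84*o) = -1.8396*o^5 + 9.9828*o^4 - 11.8932*o^3 + 2.406*o^2 - 4.23*o - 7.5816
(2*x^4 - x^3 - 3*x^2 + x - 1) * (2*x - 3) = 4*x^5 - 8*x^4 - 3*x^3 + 11*x^2 - 5*x + 3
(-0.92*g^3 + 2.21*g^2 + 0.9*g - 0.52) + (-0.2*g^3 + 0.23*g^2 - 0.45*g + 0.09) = -1.12*g^3 + 2.44*g^2 + 0.45*g - 0.43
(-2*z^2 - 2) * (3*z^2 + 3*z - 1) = -6*z^4 - 6*z^3 - 4*z^2 - 6*z + 2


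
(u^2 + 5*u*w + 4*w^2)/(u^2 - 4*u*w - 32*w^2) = (u + w)/(u - 8*w)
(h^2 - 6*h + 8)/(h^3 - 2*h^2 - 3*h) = (-h^2 + 6*h - 8)/(h*(-h^2 + 2*h + 3))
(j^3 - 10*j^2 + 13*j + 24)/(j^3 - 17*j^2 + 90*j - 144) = (j + 1)/(j - 6)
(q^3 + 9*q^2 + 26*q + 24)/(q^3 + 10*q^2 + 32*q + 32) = (q + 3)/(q + 4)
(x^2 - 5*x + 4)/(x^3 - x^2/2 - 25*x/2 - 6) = 2*(x - 1)/(2*x^2 + 7*x + 3)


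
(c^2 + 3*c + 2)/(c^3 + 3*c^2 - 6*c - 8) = (c + 2)/(c^2 + 2*c - 8)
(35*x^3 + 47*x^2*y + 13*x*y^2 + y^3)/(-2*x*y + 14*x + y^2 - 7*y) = (-35*x^3 - 47*x^2*y - 13*x*y^2 - y^3)/(2*x*y - 14*x - y^2 + 7*y)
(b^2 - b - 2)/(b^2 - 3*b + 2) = (b + 1)/(b - 1)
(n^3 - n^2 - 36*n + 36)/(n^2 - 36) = n - 1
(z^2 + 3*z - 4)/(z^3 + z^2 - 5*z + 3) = (z + 4)/(z^2 + 2*z - 3)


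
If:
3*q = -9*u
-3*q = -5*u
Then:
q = 0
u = 0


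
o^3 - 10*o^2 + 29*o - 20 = (o - 5)*(o - 4)*(o - 1)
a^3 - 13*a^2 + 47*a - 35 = (a - 7)*(a - 5)*(a - 1)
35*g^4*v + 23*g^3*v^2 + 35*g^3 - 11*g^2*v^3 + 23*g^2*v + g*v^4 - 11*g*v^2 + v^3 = (-7*g + v)*(-5*g + v)*(g + v)*(g*v + 1)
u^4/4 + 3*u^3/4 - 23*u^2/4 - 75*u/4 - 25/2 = (u/2 + 1/2)*(u/2 + 1)*(u - 5)*(u + 5)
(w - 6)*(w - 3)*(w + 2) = w^3 - 7*w^2 + 36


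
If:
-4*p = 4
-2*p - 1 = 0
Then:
No Solution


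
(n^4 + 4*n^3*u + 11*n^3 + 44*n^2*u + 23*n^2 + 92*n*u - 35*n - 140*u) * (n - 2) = n^5 + 4*n^4*u + 9*n^4 + 36*n^3*u + n^3 + 4*n^2*u - 81*n^2 - 324*n*u + 70*n + 280*u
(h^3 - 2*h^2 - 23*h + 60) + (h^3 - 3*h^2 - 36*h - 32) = 2*h^3 - 5*h^2 - 59*h + 28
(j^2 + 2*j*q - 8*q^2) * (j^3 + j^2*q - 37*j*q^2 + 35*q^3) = j^5 + 3*j^4*q - 43*j^3*q^2 - 47*j^2*q^3 + 366*j*q^4 - 280*q^5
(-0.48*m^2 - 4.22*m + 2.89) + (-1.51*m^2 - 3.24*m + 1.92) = -1.99*m^2 - 7.46*m + 4.81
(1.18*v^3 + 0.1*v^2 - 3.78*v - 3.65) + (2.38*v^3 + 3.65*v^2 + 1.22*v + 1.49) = 3.56*v^3 + 3.75*v^2 - 2.56*v - 2.16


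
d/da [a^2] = 2*a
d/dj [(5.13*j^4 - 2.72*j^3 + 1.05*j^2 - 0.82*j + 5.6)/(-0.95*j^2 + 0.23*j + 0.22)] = (-9.747*j^5 + 6.1237*j^4 + 3.2632*j^3 - 2.3327*j^2 + 11.102*j - 1.4684)/(0.9025*j^4 - 0.437*j^3 - 0.3651*j^2 + 0.1012*j + 0.0484)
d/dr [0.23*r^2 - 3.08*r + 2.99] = 0.46*r - 3.08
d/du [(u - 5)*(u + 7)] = 2*u + 2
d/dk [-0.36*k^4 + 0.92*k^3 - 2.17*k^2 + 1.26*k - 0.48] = -1.44*k^3 + 2.76*k^2 - 4.34*k + 1.26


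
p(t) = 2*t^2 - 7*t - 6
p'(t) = 4*t - 7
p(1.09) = -11.25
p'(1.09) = -2.64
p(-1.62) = 10.59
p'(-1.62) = -13.48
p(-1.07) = 3.78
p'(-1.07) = -11.28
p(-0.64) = -0.70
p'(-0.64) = -9.56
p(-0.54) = -1.64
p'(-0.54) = -9.16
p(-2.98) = 32.62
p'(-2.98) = -18.92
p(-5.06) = 80.63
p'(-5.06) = -27.24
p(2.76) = -10.08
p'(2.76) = 4.04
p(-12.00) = 366.00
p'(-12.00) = -55.00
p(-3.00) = 33.00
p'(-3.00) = -19.00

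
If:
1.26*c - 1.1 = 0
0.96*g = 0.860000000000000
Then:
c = 0.87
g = 0.90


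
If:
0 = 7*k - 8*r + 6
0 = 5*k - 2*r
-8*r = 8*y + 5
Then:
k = 6/13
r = 15/13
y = -185/104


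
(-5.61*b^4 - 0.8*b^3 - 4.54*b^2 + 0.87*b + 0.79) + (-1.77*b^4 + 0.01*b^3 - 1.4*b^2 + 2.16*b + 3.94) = -7.38*b^4 - 0.79*b^3 - 5.94*b^2 + 3.03*b + 4.73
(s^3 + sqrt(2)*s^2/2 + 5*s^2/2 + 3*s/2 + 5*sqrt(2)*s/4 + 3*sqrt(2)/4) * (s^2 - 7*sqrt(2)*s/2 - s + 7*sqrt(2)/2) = s^5 - 3*sqrt(2)*s^4 + 3*s^4/2 - 9*sqrt(2)*s^3/2 - 9*s^3/2 - 27*s^2/4 + 3*sqrt(2)*s^2 + 7*s/2 + 9*sqrt(2)*s/2 + 21/4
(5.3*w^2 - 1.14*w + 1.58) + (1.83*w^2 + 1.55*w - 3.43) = 7.13*w^2 + 0.41*w - 1.85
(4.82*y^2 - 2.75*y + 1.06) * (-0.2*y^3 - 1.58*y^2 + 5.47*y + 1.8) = -0.964*y^5 - 7.0656*y^4 + 30.4984*y^3 - 8.0413*y^2 + 0.8482*y + 1.908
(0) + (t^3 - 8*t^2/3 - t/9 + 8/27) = t^3 - 8*t^2/3 - t/9 + 8/27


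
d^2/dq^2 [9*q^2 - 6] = 18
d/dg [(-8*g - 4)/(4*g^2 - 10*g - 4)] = 2*(4*g^2 + 4*g - 1)/(4*g^4 - 20*g^3 + 17*g^2 + 20*g + 4)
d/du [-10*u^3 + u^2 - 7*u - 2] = -30*u^2 + 2*u - 7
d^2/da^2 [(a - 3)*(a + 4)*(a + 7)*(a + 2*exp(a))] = 2*a^3*exp(a) + 28*a^2*exp(a) + 12*a^2 + 66*a*exp(a) + 48*a - 156*exp(a) - 10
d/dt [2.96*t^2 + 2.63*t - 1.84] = 5.92*t + 2.63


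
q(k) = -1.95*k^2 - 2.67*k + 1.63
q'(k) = -3.9*k - 2.67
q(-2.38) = -3.06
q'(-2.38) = 6.61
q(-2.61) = -4.68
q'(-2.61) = 7.51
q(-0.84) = 2.50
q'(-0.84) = 0.61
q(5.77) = -78.70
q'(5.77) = -25.17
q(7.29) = -121.47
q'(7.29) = -31.10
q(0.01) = 1.60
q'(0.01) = -2.71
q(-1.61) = 0.87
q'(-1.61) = 3.61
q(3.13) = -25.83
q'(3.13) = -14.88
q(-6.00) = -52.55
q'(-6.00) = 20.73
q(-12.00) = -247.13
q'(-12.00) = 44.13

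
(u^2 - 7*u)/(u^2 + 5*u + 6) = u*(u - 7)/(u^2 + 5*u + 6)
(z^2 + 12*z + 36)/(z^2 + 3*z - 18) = (z + 6)/(z - 3)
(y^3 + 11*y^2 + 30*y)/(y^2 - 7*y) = (y^2 + 11*y + 30)/(y - 7)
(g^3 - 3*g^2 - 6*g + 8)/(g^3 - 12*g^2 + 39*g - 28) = (g + 2)/(g - 7)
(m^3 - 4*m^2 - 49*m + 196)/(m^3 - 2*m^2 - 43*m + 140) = (m - 7)/(m - 5)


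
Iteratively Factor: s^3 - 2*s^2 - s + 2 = (s - 2)*(s^2 - 1) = (s - 2)*(s - 1)*(s + 1)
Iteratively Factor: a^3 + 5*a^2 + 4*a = (a + 1)*(a^2 + 4*a) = a*(a + 1)*(a + 4)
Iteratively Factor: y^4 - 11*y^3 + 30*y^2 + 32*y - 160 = (y - 4)*(y^3 - 7*y^2 + 2*y + 40) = (y - 5)*(y - 4)*(y^2 - 2*y - 8) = (y - 5)*(y - 4)^2*(y + 2)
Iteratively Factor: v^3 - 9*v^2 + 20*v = (v)*(v^2 - 9*v + 20) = v*(v - 5)*(v - 4)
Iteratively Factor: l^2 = (l)*(l)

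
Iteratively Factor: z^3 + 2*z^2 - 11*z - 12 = (z + 1)*(z^2 + z - 12) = (z + 1)*(z + 4)*(z - 3)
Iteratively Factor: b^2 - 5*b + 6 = (b - 2)*(b - 3)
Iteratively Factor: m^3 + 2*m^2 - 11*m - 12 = (m + 4)*(m^2 - 2*m - 3) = (m + 1)*(m + 4)*(m - 3)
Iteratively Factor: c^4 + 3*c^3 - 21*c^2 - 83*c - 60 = (c + 3)*(c^3 - 21*c - 20) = (c - 5)*(c + 3)*(c^2 + 5*c + 4) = (c - 5)*(c + 3)*(c + 4)*(c + 1)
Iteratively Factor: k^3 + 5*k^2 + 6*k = (k + 3)*(k^2 + 2*k) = k*(k + 3)*(k + 2)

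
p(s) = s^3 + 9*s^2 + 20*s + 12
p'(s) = 3*s^2 + 18*s + 20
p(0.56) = 26.20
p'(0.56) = 31.02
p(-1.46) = -1.13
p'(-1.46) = 0.11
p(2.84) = 164.30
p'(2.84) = 95.32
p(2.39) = 124.86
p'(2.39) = 80.16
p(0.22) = 16.85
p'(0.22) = 24.11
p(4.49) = 373.76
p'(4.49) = 161.30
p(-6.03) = -0.61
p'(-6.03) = 20.54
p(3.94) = 291.68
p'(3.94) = 137.49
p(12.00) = 3276.00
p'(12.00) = 668.00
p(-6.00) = 0.00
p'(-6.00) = 20.00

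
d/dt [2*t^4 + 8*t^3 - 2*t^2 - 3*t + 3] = 8*t^3 + 24*t^2 - 4*t - 3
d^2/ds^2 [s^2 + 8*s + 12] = 2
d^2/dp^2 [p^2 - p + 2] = 2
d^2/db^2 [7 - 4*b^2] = -8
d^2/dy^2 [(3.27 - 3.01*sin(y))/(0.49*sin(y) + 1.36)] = (-2.790991*sin(y)^2 + 7.746424*sin(y) + 5.581982)/(0.117649*sin(y)^3 + 0.979608*sin(y)^2 + 2.718912*sin(y) + 2.515456)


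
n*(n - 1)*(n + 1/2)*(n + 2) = n^4 + 3*n^3/2 - 3*n^2/2 - n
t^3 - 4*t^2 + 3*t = t*(t - 3)*(t - 1)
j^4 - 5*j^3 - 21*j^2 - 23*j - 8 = (j - 8)*(j + 1)^3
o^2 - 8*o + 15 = (o - 5)*(o - 3)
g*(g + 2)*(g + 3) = g^3 + 5*g^2 + 6*g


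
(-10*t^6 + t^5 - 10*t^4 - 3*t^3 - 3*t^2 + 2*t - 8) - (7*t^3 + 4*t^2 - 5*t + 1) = -10*t^6 + t^5 - 10*t^4 - 10*t^3 - 7*t^2 + 7*t - 9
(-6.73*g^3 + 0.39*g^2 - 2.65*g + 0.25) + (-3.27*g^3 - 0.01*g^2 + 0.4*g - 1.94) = -10.0*g^3 + 0.38*g^2 - 2.25*g - 1.69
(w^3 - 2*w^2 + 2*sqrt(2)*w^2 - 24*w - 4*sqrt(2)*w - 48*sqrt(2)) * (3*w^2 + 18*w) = 3*w^5 + 6*sqrt(2)*w^4 + 12*w^4 - 108*w^3 + 24*sqrt(2)*w^3 - 432*w^2 - 216*sqrt(2)*w^2 - 864*sqrt(2)*w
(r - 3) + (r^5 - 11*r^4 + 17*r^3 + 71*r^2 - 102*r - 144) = r^5 - 11*r^4 + 17*r^3 + 71*r^2 - 101*r - 147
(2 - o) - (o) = 2 - 2*o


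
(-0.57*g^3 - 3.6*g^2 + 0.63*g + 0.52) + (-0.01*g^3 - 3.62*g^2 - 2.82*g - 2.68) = -0.58*g^3 - 7.22*g^2 - 2.19*g - 2.16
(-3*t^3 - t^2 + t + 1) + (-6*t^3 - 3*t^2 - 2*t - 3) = -9*t^3 - 4*t^2 - t - 2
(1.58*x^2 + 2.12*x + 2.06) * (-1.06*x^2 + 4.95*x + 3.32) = -1.6748*x^4 + 5.5738*x^3 + 13.556*x^2 + 17.2354*x + 6.8392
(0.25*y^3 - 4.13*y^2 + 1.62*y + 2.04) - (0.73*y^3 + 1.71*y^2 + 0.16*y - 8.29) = -0.48*y^3 - 5.84*y^2 + 1.46*y + 10.33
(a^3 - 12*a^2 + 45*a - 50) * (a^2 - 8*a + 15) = a^5 - 20*a^4 + 156*a^3 - 590*a^2 + 1075*a - 750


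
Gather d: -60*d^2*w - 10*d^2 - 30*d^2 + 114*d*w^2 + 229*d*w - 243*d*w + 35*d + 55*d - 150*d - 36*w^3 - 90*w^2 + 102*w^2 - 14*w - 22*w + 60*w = d^2*(-60*w - 40) + d*(114*w^2 - 14*w - 60) - 36*w^3 + 12*w^2 + 24*w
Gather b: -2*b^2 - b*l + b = -2*b^2 + b*(1 - l)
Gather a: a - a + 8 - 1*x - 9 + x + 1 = 0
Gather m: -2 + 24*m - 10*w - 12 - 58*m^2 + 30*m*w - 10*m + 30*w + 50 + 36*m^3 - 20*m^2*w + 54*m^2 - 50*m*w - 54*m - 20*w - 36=36*m^3 + m^2*(-20*w - 4) + m*(-20*w - 40)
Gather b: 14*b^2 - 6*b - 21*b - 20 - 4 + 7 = 14*b^2 - 27*b - 17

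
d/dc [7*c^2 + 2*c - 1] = 14*c + 2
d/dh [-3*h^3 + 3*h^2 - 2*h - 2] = -9*h^2 + 6*h - 2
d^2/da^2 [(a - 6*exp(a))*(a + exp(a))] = -5*a*exp(a) - 24*exp(2*a) - 10*exp(a) + 2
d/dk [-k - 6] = -1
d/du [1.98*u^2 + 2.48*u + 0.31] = 3.96*u + 2.48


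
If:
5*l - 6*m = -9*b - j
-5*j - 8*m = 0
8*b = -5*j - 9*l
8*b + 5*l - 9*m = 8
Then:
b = -1136/429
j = 2624/429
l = -448/429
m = -1640/429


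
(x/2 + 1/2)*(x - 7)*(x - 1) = x^3/2 - 7*x^2/2 - x/2 + 7/2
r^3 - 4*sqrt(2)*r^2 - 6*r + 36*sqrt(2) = (r - 3*sqrt(2))^2*(r + 2*sqrt(2))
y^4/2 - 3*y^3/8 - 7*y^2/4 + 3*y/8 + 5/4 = (y/2 + 1/2)*(y - 2)*(y - 1)*(y + 5/4)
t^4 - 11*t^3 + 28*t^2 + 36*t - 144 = (t - 6)*(t - 4)*(t - 3)*(t + 2)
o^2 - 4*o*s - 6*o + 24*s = (o - 6)*(o - 4*s)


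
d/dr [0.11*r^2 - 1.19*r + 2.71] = 0.22*r - 1.19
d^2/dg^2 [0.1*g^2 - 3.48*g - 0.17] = 0.200000000000000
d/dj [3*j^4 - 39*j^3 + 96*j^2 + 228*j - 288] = 12*j^3 - 117*j^2 + 192*j + 228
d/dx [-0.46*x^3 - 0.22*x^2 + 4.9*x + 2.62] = -1.38*x^2 - 0.44*x + 4.9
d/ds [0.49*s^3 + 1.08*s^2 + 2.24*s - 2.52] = 1.47*s^2 + 2.16*s + 2.24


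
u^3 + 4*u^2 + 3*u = u*(u + 1)*(u + 3)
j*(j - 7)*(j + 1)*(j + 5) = j^4 - j^3 - 37*j^2 - 35*j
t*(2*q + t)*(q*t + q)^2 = 2*q^3*t^3 + 4*q^3*t^2 + 2*q^3*t + q^2*t^4 + 2*q^2*t^3 + q^2*t^2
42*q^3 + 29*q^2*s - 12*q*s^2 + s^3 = (-7*q + s)*(-6*q + s)*(q + s)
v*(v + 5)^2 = v^3 + 10*v^2 + 25*v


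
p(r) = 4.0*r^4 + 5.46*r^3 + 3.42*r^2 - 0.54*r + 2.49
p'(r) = 16.0*r^3 + 16.38*r^2 + 6.84*r - 0.54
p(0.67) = 6.11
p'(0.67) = 16.21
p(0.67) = 6.11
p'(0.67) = 16.21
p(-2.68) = 129.75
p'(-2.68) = -209.20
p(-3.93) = 680.20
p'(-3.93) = -745.61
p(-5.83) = 3660.93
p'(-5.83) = -2654.16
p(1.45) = 43.23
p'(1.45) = 92.59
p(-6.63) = 6294.01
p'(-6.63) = -3988.82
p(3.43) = 814.86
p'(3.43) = 861.29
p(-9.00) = 22548.03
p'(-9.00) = -10399.32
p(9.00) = 30498.99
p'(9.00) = 13051.80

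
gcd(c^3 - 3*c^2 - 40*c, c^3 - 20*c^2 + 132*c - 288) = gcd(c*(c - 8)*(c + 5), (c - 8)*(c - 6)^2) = c - 8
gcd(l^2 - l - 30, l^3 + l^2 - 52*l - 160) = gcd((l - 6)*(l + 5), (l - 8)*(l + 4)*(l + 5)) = l + 5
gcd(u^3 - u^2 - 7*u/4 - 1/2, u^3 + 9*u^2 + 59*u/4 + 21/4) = u + 1/2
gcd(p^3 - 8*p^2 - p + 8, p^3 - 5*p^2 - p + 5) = p^2 - 1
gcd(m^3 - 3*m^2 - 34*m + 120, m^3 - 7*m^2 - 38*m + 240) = m^2 + m - 30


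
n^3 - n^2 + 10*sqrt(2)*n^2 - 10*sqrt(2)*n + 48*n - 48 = (n - 1)*(n + 4*sqrt(2))*(n + 6*sqrt(2))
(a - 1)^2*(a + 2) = a^3 - 3*a + 2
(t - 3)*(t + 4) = t^2 + t - 12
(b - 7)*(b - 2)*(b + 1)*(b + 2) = b^4 - 6*b^3 - 11*b^2 + 24*b + 28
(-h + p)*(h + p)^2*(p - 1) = -h^3*p + h^3 - h^2*p^2 + h^2*p + h*p^3 - h*p^2 + p^4 - p^3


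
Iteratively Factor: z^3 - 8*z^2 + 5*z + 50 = (z + 2)*(z^2 - 10*z + 25) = (z - 5)*(z + 2)*(z - 5)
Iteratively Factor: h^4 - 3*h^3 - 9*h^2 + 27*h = (h - 3)*(h^3 - 9*h) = h*(h - 3)*(h^2 - 9) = h*(h - 3)^2*(h + 3)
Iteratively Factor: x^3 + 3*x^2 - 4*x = (x - 1)*(x^2 + 4*x) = (x - 1)*(x + 4)*(x)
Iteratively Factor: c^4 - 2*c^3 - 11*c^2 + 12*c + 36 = (c + 2)*(c^3 - 4*c^2 - 3*c + 18) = (c - 3)*(c + 2)*(c^2 - c - 6) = (c - 3)^2*(c + 2)*(c + 2)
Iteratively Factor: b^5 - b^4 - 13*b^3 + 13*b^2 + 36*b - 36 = (b + 3)*(b^4 - 4*b^3 - b^2 + 16*b - 12) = (b - 2)*(b + 3)*(b^3 - 2*b^2 - 5*b + 6) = (b - 2)*(b + 2)*(b + 3)*(b^2 - 4*b + 3) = (b - 2)*(b - 1)*(b + 2)*(b + 3)*(b - 3)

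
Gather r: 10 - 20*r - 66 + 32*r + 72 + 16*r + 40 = 28*r + 56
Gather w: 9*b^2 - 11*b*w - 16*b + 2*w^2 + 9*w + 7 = 9*b^2 - 16*b + 2*w^2 + w*(9 - 11*b) + 7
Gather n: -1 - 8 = -9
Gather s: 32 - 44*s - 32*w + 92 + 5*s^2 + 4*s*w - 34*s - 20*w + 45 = 5*s^2 + s*(4*w - 78) - 52*w + 169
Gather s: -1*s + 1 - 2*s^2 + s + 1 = 2 - 2*s^2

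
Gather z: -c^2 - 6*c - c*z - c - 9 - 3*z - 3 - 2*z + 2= -c^2 - 7*c + z*(-c - 5) - 10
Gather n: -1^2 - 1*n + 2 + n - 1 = 0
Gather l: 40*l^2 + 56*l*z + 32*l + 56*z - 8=40*l^2 + l*(56*z + 32) + 56*z - 8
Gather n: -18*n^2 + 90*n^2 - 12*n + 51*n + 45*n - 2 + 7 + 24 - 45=72*n^2 + 84*n - 16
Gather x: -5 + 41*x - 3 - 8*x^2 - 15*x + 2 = -8*x^2 + 26*x - 6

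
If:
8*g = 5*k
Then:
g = 5*k/8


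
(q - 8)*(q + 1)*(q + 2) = q^3 - 5*q^2 - 22*q - 16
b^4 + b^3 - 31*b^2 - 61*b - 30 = (b - 6)*(b + 1)^2*(b + 5)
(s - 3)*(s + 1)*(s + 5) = s^3 + 3*s^2 - 13*s - 15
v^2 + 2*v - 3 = (v - 1)*(v + 3)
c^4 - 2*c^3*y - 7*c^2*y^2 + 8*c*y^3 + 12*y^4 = (c - 3*y)*(c - 2*y)*(c + y)*(c + 2*y)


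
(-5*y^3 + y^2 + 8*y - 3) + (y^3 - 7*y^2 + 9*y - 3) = -4*y^3 - 6*y^2 + 17*y - 6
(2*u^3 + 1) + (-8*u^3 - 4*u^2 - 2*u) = -6*u^3 - 4*u^2 - 2*u + 1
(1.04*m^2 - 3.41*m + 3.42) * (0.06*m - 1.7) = 0.0624*m^3 - 1.9726*m^2 + 6.0022*m - 5.814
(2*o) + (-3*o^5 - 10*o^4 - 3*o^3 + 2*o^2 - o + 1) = -3*o^5 - 10*o^4 - 3*o^3 + 2*o^2 + o + 1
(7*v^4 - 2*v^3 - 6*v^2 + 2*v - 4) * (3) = 21*v^4 - 6*v^3 - 18*v^2 + 6*v - 12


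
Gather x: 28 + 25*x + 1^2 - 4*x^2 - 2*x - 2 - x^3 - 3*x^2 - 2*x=-x^3 - 7*x^2 + 21*x + 27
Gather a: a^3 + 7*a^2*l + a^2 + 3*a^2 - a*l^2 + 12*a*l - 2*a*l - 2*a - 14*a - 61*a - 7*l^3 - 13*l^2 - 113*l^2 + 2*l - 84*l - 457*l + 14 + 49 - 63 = a^3 + a^2*(7*l + 4) + a*(-l^2 + 10*l - 77) - 7*l^3 - 126*l^2 - 539*l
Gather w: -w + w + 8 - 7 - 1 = 0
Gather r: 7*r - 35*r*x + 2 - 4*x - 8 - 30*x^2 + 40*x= r*(7 - 35*x) - 30*x^2 + 36*x - 6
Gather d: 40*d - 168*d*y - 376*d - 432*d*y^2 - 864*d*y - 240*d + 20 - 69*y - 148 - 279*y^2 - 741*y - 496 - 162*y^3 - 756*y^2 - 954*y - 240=d*(-432*y^2 - 1032*y - 576) - 162*y^3 - 1035*y^2 - 1764*y - 864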